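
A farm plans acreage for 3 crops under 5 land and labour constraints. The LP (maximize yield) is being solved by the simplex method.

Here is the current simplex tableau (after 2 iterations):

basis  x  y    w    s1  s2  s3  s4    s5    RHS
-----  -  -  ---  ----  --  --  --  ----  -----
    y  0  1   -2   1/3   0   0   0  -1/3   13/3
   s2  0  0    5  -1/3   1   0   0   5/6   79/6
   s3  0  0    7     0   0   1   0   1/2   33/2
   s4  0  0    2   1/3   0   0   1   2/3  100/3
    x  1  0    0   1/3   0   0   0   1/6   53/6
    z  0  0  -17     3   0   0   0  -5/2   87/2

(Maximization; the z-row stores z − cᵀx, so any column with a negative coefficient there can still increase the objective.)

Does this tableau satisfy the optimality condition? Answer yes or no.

Column w has objective-row coefficient -17, which is negative; an improving pivot exists, so not yet optimal.

no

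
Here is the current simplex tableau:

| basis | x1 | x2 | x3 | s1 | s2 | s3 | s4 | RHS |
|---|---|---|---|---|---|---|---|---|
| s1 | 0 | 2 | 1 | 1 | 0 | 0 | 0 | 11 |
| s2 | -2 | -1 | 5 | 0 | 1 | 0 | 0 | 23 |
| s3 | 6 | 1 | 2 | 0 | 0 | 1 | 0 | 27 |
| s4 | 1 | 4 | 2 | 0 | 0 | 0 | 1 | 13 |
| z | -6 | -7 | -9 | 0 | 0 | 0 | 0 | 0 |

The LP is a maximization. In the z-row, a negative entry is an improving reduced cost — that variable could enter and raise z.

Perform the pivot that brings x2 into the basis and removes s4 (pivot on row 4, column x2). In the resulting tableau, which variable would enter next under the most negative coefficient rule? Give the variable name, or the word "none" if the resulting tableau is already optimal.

Pivot element 4. New z-row = old z-row − (-7)·(row 4/4).
Updated z-row coefficients: x1: -17/4, x2: 0, x3: -11/2, s1: 0, s2: 0, s3: 0, s4: 7/4.
The most negative is -11/2 in column x3, so x3 would enter next.

x3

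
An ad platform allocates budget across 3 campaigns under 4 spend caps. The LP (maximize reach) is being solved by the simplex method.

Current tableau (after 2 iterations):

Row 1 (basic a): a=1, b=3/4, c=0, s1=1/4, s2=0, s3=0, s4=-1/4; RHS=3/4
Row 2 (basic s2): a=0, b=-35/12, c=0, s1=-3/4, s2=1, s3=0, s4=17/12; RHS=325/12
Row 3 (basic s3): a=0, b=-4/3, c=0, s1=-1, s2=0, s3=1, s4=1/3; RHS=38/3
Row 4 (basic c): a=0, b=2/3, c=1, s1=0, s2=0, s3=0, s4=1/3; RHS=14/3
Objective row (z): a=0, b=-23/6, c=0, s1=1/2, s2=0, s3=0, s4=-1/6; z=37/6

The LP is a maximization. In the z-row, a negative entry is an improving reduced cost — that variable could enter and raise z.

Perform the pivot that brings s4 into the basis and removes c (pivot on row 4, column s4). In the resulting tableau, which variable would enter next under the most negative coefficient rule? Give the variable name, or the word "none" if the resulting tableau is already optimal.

b

Pivot element 1/3. New z-row = old z-row − (-1/6)·(row 4/(1/3)).
Updated z-row coefficients: a: 0, b: -7/2, c: 1/2, s1: 1/2, s2: 0, s3: 0, s4: 0.
The most negative is -7/2 in column b, so b would enter next.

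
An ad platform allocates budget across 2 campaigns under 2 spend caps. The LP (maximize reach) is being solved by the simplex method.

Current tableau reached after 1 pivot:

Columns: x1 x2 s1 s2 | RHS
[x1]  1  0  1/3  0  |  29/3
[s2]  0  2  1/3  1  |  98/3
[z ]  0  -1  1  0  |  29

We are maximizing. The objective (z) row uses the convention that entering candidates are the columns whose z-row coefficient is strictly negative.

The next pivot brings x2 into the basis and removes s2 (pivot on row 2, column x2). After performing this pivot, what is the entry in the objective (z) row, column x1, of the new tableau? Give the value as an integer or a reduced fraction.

0

Pivot element is row 2, column x2: 2.
Normalize row 2: new (row 2, x1) = 0/2 = 0.
z-row ← z-row − (-1)·(new row 2): 0 − (-1)·0 = 0.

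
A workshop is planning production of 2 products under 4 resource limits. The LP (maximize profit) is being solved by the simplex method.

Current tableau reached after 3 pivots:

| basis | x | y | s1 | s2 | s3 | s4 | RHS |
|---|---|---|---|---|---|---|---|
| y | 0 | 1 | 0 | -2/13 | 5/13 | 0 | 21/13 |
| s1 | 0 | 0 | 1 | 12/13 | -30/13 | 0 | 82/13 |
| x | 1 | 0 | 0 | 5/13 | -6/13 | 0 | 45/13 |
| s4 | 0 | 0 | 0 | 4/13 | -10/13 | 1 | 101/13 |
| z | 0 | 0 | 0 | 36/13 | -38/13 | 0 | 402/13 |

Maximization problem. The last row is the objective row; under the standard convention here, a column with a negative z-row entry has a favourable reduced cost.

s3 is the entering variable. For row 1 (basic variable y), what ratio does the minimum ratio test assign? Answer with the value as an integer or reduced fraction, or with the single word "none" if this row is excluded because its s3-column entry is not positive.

Ratio = RHS / (s3 entry) = (21/13) / (5/13) = 21/5.

21/5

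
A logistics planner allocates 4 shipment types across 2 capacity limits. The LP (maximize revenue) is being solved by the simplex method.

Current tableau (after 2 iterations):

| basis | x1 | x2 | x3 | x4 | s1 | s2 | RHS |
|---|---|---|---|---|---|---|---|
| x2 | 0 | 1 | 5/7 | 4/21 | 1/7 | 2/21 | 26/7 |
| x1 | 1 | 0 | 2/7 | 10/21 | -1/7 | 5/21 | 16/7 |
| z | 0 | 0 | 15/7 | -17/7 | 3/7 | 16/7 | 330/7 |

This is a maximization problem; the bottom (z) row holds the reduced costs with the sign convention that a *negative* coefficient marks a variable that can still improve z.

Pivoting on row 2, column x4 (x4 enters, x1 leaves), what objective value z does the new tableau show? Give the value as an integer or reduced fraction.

Minimum ratio for x4: (16/7)/(10/21) = 24/5.
z changes by −(z-row coeff of x4)·ratio = −(-17/7)·(24/5) = 408/35.
New z = 330/7 + (408/35) = 294/5.

294/5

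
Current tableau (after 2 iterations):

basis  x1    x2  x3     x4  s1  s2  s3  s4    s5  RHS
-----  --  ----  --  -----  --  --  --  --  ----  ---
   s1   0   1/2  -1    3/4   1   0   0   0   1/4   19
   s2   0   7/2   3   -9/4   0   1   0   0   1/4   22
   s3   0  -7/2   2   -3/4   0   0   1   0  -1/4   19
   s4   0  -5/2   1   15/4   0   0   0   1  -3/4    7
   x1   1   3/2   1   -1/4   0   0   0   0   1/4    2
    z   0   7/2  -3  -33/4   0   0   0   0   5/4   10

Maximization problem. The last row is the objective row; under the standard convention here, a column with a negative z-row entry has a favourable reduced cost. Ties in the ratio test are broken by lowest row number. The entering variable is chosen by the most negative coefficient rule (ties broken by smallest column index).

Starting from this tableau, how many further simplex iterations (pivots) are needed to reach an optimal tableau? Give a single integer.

3

pivot: x4 in, s4 out → z = 127/5
pivot: x2 in, x1 out → z = 291/10
pivot: s5 in, x2 out → z = 91/3
No improving column remains; optimal.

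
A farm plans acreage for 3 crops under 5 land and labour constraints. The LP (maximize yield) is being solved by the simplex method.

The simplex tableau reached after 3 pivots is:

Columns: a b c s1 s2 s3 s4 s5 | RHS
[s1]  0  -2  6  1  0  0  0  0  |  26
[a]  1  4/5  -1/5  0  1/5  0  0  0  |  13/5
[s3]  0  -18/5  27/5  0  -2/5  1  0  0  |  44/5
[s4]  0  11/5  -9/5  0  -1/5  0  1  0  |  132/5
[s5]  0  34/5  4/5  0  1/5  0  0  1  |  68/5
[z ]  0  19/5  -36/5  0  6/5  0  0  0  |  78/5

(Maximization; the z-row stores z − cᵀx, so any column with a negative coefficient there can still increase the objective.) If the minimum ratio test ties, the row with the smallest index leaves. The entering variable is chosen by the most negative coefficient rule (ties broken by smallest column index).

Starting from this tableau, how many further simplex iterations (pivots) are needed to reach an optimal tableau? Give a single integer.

pivot: c in, s3 out → z = 82/3
pivot: b in, s5 out → z = 2872/99
No improving column remains; optimal.

2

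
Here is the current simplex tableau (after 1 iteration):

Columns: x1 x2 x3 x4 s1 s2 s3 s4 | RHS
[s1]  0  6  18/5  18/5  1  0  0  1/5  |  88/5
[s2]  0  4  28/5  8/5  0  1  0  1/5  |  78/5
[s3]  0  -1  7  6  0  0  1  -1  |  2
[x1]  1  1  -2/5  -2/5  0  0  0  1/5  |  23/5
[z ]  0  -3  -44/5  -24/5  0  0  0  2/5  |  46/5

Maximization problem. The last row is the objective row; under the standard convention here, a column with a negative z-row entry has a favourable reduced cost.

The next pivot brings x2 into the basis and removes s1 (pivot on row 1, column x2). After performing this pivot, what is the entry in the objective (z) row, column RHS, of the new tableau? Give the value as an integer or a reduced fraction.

18

Pivot element is row 1, column x2: 6.
Normalize row 1: new (row 1, RHS) = (88/5)/6 = 44/15.
z-row ← z-row − (-3)·(new row 1): 46/5 − (-3)·(44/15) = 18.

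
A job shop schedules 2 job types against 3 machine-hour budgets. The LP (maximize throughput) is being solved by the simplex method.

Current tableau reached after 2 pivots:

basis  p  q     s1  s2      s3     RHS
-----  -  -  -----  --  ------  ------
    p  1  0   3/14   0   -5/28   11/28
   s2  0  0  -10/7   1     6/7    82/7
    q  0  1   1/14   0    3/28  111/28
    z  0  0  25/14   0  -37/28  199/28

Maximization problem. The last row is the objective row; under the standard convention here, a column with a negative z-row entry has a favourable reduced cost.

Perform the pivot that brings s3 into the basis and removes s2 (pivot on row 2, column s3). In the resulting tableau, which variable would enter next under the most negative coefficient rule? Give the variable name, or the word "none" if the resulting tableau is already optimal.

Pivot element 6/7. New z-row = old z-row − (-37/28)·(row 2/(6/7)).
Updated z-row coefficients: p: 0, q: 0, s1: -5/12, s2: 37/24, s3: 0.
The most negative is -5/12 in column s1, so s1 would enter next.

s1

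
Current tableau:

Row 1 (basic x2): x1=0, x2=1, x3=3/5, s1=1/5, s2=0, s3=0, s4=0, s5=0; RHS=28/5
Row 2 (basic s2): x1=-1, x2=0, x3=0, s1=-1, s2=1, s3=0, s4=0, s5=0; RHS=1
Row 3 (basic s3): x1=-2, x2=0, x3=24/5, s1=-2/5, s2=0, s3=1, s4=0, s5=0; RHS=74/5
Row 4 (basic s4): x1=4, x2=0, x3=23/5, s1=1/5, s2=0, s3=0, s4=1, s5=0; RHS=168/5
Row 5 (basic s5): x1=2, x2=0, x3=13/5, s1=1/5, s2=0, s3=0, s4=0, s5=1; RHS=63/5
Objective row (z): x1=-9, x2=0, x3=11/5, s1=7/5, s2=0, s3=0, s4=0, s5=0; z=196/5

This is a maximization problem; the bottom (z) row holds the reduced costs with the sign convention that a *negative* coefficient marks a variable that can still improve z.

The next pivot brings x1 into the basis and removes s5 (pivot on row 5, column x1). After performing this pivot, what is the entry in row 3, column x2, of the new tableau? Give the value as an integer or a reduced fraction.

Pivot element is row 5, column x1: 2.
Normalize row 5: new (row 5, x2) = 0/2 = 0.
row 3 ← row 3 − (-2)·(new row 5): 0 − (-2)·0 = 0.

0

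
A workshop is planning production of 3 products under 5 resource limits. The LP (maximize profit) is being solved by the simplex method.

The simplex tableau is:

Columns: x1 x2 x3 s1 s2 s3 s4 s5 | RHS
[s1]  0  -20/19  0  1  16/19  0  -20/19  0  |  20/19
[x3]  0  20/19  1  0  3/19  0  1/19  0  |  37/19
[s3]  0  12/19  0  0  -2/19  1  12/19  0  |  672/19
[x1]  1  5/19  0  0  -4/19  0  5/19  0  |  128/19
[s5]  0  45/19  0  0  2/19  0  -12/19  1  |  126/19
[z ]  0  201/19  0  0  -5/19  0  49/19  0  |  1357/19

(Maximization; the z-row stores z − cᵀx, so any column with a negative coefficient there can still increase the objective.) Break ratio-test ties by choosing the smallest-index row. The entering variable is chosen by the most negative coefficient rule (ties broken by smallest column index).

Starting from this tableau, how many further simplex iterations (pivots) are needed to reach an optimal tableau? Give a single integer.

pivot: s2 in, s1 out → z = 287/4
No improving column remains; optimal.

1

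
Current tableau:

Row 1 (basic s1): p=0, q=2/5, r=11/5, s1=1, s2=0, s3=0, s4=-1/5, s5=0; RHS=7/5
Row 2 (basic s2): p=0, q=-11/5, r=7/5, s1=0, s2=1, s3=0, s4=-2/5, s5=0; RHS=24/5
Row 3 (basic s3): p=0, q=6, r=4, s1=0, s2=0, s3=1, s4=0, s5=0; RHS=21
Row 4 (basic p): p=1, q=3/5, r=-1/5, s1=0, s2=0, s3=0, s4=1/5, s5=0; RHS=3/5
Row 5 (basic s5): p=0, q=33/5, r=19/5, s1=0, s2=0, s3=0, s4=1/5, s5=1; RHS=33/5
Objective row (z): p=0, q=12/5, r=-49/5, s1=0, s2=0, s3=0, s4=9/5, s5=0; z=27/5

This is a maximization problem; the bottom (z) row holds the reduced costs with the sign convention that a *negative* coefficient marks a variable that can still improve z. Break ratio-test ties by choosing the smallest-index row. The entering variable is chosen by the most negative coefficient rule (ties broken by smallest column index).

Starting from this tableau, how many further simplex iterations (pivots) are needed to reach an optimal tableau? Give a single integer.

1

pivot: r in, s1 out → z = 128/11
No improving column remains; optimal.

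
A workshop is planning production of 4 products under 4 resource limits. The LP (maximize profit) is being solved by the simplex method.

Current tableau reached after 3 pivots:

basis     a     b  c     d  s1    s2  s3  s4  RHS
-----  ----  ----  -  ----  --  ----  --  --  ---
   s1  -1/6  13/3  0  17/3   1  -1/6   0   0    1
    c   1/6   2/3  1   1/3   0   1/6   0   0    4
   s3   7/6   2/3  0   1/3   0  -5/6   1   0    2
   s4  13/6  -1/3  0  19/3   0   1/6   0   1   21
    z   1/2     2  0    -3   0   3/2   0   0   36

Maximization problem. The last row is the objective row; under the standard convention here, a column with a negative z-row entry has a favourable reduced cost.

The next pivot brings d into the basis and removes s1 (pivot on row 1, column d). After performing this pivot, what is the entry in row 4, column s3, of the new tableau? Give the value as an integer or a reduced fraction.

0

Pivot element is row 1, column d: 17/3.
Normalize row 1: new (row 1, s3) = 0/(17/3) = 0.
row 4 ← row 4 − (19/3)·(new row 1): 0 − (19/3)·0 = 0.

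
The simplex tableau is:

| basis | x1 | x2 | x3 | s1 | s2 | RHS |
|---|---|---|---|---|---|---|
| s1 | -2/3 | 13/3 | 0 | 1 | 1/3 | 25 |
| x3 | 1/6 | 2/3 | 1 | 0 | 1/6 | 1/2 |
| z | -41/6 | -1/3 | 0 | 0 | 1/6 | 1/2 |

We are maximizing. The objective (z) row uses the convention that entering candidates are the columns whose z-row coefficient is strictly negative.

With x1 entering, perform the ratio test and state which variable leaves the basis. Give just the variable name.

Ratios: row 1 (s1): entry -2/3 ≤ 0, skip; row 2 (x3): (1/2)/(1/6) = 3.
Minimum ratio 3 is in the x3 row, so x3 leaves.

x3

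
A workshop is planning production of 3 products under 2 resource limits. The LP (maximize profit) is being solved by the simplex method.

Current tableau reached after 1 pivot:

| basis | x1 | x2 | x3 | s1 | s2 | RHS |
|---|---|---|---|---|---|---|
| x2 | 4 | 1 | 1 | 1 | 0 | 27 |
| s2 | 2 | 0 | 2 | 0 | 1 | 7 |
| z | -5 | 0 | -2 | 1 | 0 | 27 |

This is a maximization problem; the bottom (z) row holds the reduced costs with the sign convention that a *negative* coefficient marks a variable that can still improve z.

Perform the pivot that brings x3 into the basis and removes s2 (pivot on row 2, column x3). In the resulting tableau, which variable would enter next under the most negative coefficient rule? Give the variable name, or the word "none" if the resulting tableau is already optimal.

Pivot element 2. New z-row = old z-row − (-2)·(row 2/2).
Updated z-row coefficients: x1: -3, x2: 0, x3: 0, s1: 1, s2: 1.
The most negative is -3 in column x1, so x1 would enter next.

x1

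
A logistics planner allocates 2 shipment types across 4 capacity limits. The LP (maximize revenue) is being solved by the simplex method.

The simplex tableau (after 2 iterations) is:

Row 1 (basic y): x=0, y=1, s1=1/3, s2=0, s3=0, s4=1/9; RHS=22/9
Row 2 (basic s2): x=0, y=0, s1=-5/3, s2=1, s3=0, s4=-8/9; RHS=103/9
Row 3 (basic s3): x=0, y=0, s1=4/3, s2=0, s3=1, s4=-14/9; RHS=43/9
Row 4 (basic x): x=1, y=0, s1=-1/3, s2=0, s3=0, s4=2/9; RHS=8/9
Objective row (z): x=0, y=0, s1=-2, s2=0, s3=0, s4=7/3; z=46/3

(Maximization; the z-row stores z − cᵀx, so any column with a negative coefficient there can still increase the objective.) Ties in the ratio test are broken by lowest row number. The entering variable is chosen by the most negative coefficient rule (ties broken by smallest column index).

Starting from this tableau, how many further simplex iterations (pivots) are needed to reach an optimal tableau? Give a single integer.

pivot: s1 in, s3 out → z = 45/2
No improving column remains; optimal.

1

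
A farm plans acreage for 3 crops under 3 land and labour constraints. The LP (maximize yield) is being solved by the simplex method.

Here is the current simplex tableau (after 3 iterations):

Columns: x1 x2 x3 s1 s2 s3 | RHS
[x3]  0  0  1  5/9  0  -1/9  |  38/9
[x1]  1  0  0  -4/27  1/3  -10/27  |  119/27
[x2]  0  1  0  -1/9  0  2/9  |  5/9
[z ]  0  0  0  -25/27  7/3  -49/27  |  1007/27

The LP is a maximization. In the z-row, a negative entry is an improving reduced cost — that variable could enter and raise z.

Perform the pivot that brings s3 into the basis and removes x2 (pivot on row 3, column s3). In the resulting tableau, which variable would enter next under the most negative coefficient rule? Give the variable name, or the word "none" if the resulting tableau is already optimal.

Pivot element 2/9. New z-row = old z-row − (-49/27)·(row 3/(2/9)).
Updated z-row coefficients: x1: 0, x2: 49/6, x3: 0, s1: -11/6, s2: 7/3, s3: 0.
The most negative is -11/6 in column s1, so s1 would enter next.

s1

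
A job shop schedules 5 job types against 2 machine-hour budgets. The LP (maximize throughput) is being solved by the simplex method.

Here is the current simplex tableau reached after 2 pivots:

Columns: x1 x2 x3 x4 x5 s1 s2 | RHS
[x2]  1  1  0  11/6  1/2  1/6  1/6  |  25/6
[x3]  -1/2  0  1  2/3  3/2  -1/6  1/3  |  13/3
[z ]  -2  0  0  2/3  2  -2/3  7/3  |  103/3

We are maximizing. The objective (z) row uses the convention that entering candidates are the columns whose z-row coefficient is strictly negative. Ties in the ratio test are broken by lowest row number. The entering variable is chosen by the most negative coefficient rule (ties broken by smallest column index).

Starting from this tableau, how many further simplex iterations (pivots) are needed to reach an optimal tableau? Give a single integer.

pivot: x1 in, x2 out → z = 128/3
pivot: s1 in, x1 out → z = 51
No improving column remains; optimal.

2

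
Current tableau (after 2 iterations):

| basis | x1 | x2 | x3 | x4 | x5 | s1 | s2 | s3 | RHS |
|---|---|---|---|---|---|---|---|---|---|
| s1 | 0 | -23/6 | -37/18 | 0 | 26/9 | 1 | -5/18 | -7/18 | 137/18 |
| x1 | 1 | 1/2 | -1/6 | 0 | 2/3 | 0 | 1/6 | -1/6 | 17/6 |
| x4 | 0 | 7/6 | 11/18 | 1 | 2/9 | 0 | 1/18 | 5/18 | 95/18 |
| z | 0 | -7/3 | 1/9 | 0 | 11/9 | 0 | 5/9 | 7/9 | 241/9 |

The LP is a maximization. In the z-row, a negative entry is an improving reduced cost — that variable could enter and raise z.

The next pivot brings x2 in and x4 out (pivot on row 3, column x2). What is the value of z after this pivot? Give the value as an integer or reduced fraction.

112/3

Minimum ratio for x2: (95/18)/(7/6) = 95/21.
z changes by −(z-row coeff of x2)·ratio = −(-7/3)·(95/21) = 95/9.
New z = 241/9 + (95/9) = 112/3.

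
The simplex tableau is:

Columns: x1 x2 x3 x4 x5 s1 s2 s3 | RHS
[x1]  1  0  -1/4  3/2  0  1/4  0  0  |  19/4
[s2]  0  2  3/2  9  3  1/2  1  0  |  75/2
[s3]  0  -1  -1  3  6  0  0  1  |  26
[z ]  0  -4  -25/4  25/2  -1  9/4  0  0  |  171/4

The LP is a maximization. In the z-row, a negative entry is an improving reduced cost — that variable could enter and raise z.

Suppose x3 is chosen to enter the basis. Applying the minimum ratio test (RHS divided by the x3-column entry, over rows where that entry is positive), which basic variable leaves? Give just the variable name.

Ratios: row 1 (x1): entry -1/4 ≤ 0, skip; row 2 (s2): (75/2)/(3/2) = 25; row 3 (s3): entry -1 ≤ 0, skip.
Minimum ratio 25 is in the s2 row, so s2 leaves.

s2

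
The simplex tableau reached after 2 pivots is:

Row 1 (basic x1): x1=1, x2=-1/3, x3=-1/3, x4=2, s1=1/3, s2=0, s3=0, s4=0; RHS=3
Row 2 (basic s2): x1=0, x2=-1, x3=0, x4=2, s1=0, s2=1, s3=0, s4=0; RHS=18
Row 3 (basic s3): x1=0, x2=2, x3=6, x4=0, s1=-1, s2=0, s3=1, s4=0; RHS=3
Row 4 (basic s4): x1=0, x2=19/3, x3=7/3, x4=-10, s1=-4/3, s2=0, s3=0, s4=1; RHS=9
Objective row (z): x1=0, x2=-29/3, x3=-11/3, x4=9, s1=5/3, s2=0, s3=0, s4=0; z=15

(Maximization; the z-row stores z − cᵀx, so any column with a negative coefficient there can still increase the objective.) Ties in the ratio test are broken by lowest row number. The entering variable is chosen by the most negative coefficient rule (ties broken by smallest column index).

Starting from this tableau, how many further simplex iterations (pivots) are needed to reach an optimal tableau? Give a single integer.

pivot: x2 in, s4 out → z = 546/19
pivot: x4 in, s3 out → z = 581/20
pivot: s1 in, x1 out → z = 1239/32
No improving column remains; optimal.

3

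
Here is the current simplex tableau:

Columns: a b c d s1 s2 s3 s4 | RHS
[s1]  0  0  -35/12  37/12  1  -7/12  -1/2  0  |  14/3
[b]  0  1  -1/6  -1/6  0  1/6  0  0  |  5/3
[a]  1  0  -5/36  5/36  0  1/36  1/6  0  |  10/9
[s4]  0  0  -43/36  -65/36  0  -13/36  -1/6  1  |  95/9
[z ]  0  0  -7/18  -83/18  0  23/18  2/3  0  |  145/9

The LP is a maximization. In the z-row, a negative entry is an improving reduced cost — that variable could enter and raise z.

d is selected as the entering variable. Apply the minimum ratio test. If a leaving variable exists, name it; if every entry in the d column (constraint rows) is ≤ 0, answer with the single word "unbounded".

s1

Ratios: row 1 (s1): (14/3)/(37/12) = 56/37; row 2 (b): entry -1/6 ≤ 0, skip; row 3 (a): (10/9)/(5/36) = 8; row 4 (s4): entry -65/36 ≤ 0, skip.
Minimum ratio is in the s1 row, so s1 leaves.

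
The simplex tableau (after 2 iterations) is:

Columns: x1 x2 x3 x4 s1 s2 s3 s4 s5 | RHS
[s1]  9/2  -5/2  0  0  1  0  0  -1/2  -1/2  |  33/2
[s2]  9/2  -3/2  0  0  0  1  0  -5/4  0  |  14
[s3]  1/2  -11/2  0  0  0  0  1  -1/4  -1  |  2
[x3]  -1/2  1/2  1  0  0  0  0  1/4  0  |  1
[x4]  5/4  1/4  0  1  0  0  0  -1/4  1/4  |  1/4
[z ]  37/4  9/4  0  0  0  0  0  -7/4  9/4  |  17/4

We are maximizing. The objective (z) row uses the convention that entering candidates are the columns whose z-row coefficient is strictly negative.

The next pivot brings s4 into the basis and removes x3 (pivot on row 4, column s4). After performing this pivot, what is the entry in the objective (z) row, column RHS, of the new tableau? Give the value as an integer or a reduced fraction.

45/4

Pivot element is row 4, column s4: 1/4.
Normalize row 4: new (row 4, RHS) = 1/(1/4) = 4.
z-row ← z-row − (-7/4)·(new row 4): 17/4 − (-7/4)·4 = 45/4.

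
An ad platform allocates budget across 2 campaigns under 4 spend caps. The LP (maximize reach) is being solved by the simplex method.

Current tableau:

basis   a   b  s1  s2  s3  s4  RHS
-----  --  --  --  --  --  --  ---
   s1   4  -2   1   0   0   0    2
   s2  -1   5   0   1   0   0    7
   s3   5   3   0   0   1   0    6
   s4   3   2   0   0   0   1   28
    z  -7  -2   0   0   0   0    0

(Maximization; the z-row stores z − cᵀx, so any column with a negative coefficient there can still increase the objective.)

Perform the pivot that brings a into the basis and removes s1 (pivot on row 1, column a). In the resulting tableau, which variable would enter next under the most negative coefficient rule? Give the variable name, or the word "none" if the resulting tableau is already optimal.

Pivot element 4. New z-row = old z-row − (-7)·(row 1/4).
Updated z-row coefficients: a: 0, b: -11/2, s1: 7/4, s2: 0, s3: 0, s4: 0.
The most negative is -11/2 in column b, so b would enter next.

b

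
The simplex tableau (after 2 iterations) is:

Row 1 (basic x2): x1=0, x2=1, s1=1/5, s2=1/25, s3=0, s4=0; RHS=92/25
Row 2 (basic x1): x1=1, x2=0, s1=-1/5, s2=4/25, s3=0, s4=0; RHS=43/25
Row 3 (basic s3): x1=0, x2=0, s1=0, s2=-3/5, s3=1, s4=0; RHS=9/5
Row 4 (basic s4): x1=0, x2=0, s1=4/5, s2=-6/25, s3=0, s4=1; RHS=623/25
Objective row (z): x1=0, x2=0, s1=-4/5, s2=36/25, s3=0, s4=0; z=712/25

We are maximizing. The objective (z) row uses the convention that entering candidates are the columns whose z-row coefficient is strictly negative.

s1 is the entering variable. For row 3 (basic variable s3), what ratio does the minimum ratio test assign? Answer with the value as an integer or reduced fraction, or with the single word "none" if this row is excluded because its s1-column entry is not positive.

none

The s1 entry in row 3 is 0 ≤ 0, so this row gives no ratio.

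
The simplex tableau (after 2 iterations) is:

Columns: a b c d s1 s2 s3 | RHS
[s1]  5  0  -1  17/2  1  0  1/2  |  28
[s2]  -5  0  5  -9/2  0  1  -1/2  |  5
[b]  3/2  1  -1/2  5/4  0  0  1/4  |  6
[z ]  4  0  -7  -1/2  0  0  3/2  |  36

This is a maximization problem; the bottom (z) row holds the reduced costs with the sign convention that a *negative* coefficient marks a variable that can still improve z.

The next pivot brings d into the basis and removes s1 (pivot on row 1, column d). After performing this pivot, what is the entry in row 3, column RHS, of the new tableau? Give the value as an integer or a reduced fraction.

Pivot element is row 1, column d: 17/2.
Normalize row 1: new (row 1, RHS) = 28/(17/2) = 56/17.
row 3 ← row 3 − (5/4)·(new row 1): 6 − (5/4)·(56/17) = 32/17.

32/17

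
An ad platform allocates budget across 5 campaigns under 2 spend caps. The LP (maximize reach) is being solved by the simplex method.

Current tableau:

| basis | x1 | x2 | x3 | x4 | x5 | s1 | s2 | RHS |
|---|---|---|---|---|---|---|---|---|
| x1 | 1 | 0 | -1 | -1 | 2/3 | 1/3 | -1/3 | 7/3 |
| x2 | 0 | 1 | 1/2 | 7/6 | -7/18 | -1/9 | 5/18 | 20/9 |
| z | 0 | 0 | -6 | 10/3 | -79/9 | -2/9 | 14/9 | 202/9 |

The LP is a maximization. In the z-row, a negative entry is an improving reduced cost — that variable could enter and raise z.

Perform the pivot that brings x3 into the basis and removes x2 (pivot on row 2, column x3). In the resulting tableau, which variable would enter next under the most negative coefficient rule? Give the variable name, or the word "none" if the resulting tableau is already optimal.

Pivot element 1/2. New z-row = old z-row − (-6)·(row 2/(1/2)).
Updated z-row coefficients: x1: 0, x2: 12, x3: 0, x4: 52/3, x5: -121/9, s1: -14/9, s2: 44/9.
The most negative is -121/9 in column x5, so x5 would enter next.

x5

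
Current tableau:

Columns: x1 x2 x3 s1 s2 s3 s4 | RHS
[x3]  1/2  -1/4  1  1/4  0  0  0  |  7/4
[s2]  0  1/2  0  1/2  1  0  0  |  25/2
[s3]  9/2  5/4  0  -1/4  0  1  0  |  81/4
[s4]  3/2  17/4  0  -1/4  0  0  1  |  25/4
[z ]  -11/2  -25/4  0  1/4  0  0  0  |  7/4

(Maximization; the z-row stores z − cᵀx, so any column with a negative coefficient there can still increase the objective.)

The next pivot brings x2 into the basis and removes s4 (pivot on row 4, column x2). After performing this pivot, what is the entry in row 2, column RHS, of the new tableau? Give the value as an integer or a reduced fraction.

200/17

Pivot element is row 4, column x2: 17/4.
Normalize row 4: new (row 4, RHS) = (25/4)/(17/4) = 25/17.
row 2 ← row 2 − (1/2)·(new row 4): 25/2 − (1/2)·(25/17) = 200/17.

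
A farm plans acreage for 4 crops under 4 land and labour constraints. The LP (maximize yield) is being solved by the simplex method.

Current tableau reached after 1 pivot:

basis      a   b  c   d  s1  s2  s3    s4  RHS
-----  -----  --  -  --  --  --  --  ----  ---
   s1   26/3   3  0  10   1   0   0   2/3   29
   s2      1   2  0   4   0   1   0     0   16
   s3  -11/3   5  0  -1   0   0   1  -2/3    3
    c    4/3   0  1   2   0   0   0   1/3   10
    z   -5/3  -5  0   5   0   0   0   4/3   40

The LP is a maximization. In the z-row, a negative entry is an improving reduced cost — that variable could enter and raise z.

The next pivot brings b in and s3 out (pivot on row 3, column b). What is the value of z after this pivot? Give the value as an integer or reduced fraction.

Minimum ratio for b: 3/5 = 3/5.
z changes by −(z-row coeff of b)·ratio = −(-5)·(3/5) = 3.
New z = 40 + 3 = 43.

43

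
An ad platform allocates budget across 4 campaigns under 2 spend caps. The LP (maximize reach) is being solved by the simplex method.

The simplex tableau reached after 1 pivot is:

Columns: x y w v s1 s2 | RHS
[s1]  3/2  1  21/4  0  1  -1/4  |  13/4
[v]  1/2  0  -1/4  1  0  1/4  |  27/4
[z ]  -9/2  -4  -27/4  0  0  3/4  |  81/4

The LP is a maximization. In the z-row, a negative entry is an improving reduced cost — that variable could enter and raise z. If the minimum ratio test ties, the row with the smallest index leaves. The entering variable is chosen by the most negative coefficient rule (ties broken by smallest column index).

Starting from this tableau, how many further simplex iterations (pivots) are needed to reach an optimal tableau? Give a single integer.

pivot: w in, s1 out → z = 171/7
pivot: y in, w out → z = 133/4
pivot: s2 in, v out → z = 40
No improving column remains; optimal.

3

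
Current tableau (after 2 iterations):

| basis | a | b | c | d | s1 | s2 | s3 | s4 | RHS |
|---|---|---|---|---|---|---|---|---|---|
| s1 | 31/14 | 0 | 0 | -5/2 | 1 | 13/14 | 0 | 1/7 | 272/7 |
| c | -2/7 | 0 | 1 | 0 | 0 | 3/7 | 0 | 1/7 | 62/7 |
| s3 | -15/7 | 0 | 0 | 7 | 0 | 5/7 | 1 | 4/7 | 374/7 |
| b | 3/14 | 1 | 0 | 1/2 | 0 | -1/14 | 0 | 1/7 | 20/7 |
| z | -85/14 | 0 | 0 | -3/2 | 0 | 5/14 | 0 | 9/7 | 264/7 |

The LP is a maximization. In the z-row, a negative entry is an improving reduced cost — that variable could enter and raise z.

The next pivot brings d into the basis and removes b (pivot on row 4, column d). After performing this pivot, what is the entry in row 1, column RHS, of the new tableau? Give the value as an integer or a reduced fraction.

372/7

Pivot element is row 4, column d: 1/2.
Normalize row 4: new (row 4, RHS) = (20/7)/(1/2) = 40/7.
row 1 ← row 1 − (-5/2)·(new row 4): 272/7 − (-5/2)·(40/7) = 372/7.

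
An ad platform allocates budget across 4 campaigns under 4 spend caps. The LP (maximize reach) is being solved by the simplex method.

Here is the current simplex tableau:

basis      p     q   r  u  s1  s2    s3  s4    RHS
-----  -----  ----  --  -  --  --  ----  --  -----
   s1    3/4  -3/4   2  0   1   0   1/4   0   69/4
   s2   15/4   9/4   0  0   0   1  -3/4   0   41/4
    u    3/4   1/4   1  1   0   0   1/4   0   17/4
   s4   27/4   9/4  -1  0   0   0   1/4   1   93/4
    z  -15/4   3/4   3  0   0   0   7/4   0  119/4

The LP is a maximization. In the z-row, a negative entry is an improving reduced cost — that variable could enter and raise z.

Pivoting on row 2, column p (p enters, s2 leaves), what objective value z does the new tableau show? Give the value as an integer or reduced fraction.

Minimum ratio for p: (41/4)/(15/4) = 41/15.
z changes by −(z-row coeff of p)·ratio = −(-15/4)·(41/15) = 41/4.
New z = 119/4 + (41/4) = 40.

40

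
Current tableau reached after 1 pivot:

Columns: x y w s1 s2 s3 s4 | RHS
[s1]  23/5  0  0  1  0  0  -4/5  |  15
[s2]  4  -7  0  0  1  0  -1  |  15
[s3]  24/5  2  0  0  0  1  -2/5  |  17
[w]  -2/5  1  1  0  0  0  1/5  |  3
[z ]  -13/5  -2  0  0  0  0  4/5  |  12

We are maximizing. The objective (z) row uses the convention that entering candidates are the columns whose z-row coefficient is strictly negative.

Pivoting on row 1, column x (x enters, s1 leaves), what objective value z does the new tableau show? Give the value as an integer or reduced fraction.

471/23

Minimum ratio for x: 15/(23/5) = 75/23.
z changes by −(z-row coeff of x)·ratio = −(-13/5)·(75/23) = 195/23.
New z = 12 + (195/23) = 471/23.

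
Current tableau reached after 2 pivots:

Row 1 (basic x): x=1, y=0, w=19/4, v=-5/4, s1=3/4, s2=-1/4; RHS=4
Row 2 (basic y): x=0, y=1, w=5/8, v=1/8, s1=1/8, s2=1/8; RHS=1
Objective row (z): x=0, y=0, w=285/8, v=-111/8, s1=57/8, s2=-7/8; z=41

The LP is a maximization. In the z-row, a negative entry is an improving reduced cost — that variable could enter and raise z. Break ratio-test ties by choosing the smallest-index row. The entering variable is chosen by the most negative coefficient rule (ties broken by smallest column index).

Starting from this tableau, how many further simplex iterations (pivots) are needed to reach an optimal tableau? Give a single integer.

1

pivot: v in, y out → z = 152
No improving column remains; optimal.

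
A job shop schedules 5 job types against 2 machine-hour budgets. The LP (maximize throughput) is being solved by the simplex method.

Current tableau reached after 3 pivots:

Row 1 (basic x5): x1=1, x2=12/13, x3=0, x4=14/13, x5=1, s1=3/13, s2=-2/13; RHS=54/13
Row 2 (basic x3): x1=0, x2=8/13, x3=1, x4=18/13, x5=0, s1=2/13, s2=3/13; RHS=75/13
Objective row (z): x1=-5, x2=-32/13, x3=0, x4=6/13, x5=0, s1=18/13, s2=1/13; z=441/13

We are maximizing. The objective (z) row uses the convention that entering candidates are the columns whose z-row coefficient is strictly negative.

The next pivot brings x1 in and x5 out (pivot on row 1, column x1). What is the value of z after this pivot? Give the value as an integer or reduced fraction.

Minimum ratio for x1: (54/13)/1 = 54/13.
z changes by −(z-row coeff of x1)·ratio = −(-5)·(54/13) = 270/13.
New z = 441/13 + (270/13) = 711/13.

711/13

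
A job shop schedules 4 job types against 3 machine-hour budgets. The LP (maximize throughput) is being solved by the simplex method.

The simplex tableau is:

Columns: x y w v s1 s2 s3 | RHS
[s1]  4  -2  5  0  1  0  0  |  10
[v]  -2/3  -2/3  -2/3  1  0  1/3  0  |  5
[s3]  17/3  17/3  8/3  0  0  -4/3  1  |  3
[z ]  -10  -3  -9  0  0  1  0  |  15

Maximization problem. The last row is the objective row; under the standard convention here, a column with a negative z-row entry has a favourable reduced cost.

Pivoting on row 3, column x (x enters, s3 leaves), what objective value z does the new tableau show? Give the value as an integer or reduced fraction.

345/17

Minimum ratio for x: 3/(17/3) = 9/17.
z changes by −(z-row coeff of x)·ratio = −(-10)·(9/17) = 90/17.
New z = 15 + (90/17) = 345/17.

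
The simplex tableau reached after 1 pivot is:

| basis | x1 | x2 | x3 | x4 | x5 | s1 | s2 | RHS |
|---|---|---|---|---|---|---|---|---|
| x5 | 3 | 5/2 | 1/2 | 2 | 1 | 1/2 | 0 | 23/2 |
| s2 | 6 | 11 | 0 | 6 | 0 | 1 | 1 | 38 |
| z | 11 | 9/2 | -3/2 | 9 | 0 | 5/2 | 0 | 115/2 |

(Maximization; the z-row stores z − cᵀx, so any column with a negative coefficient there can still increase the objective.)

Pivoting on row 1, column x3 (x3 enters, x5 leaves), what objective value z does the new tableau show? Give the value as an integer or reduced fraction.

92

Minimum ratio for x3: (23/2)/(1/2) = 23.
z changes by −(z-row coeff of x3)·ratio = −(-3/2)·23 = 69/2.
New z = 115/2 + (69/2) = 92.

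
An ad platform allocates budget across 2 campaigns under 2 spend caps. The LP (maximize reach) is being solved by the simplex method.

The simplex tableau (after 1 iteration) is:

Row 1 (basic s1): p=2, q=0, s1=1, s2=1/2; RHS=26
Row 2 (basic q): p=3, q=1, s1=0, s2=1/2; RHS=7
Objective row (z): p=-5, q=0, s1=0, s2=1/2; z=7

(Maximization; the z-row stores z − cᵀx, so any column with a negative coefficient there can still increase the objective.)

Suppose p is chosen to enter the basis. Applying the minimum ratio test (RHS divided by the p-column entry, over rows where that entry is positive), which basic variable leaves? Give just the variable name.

Ratios: row 1 (s1): 26/2 = 13; row 2 (q): 7/3 = 7/3.
Minimum ratio 7/3 is in the q row, so q leaves.

q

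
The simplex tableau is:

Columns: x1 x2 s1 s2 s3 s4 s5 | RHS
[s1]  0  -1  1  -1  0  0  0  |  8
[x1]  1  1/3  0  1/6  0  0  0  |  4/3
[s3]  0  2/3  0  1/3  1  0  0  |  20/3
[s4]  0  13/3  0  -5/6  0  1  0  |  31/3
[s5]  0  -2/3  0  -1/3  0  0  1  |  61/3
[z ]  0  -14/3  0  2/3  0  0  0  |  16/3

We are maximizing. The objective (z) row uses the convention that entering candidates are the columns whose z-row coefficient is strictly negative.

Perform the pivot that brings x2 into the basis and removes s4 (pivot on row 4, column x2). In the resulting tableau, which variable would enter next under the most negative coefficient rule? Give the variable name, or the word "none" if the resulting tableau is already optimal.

s2

Pivot element 13/3. New z-row = old z-row − (-14/3)·(row 4/(13/3)).
Updated z-row coefficients: x1: 0, x2: 0, s1: 0, s2: -3/13, s3: 0, s4: 14/13, s5: 0.
The most negative is -3/13 in column s2, so s2 would enter next.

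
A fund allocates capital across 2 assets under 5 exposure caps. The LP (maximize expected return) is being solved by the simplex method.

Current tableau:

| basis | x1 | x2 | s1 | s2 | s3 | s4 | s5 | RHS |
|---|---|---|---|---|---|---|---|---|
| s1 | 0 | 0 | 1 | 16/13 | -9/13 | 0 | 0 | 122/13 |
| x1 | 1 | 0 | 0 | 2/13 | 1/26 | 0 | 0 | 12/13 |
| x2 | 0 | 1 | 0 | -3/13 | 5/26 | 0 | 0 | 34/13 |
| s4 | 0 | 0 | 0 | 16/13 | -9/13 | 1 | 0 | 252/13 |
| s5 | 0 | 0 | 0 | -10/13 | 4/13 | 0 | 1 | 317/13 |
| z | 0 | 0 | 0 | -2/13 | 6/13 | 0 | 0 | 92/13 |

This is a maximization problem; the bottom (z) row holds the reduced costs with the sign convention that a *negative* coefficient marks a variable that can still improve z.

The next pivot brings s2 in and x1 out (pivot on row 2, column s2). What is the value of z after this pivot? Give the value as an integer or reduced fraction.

8

Minimum ratio for s2: (12/13)/(2/13) = 6.
z changes by −(z-row coeff of s2)·ratio = −(-2/13)·6 = 12/13.
New z = 92/13 + (12/13) = 8.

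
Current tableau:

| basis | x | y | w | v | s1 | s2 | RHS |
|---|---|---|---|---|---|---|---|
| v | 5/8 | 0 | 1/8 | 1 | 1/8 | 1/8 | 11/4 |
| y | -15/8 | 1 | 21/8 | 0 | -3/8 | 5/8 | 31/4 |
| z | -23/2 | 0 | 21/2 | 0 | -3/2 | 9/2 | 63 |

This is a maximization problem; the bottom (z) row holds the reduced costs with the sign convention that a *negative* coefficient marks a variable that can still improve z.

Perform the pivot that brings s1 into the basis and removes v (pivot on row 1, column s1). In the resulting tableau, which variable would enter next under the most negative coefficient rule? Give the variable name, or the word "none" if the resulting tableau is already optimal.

Pivot element 1/8. New z-row = old z-row − (-3/2)·(row 1/(1/8)).
Updated z-row coefficients: x: -4, y: 0, w: 12, v: 12, s1: 0, s2: 6.
The most negative is -4 in column x, so x would enter next.

x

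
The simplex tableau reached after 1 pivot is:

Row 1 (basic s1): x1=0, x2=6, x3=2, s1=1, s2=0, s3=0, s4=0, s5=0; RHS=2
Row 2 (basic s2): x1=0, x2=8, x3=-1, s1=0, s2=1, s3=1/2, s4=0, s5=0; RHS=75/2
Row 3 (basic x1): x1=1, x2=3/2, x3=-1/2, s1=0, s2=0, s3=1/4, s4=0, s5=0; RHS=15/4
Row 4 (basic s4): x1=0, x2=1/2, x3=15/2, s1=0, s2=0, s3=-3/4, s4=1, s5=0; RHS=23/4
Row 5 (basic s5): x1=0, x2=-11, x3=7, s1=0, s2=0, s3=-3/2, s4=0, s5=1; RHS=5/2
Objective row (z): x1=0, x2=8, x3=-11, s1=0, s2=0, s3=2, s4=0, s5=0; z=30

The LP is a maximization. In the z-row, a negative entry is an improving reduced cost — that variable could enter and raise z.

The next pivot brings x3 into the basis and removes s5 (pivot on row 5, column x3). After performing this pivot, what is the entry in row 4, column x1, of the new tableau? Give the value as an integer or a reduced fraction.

Pivot element is row 5, column x3: 7.
Normalize row 5: new (row 5, x1) = 0/7 = 0.
row 4 ← row 4 − (15/2)·(new row 5): 0 − (15/2)·0 = 0.

0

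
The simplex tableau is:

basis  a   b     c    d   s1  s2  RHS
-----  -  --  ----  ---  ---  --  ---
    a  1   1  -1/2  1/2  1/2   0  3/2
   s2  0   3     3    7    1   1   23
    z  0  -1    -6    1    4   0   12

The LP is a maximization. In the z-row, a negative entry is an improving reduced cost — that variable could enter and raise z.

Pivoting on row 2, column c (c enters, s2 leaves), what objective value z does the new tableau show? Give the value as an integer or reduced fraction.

Minimum ratio for c: 23/3 = 23/3.
z changes by −(z-row coeff of c)·ratio = −(-6)·(23/3) = 46.
New z = 12 + 46 = 58.

58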